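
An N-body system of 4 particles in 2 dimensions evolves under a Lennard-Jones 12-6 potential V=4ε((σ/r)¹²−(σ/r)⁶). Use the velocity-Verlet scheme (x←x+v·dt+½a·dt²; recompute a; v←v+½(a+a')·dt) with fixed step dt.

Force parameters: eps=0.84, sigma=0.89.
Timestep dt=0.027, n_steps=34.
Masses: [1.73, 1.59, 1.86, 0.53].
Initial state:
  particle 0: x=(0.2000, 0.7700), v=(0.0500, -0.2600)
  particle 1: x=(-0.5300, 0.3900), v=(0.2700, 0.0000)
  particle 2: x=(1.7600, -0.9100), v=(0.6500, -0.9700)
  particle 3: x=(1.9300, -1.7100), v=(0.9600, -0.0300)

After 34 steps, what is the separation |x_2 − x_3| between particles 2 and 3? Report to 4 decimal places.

4.2412

step 0: x0=(0.2000, 0.7700) x1=(-0.5300, 0.3900) x2=(1.7600, -0.9100) x3=(1.9300, -1.7100)
step 1: x0=(0.2175, 0.7714) x1=(-0.5402, 0.3809) x2=(1.7737, -0.9180) x3=(1.9695, -1.7747)
step 2: x0=(0.2532, 0.7821) x1=(-0.5703, 0.3615) x2=(1.7848, -0.9150) x3=(2.0178, -1.8778)
step 3: x0=(0.2928, 0.7948) x1=(-0.6046, 0.3400) x2=(1.7959, -0.9118) x3=(2.0662, -1.9817)
step 4: x0=(0.3322, 0.8075) x1=(-0.6387, 0.3186) x2=(1.8072, -0.9094) x3=(2.1139, -2.0825)
step 5: x0=(0.3708, 0.8196) x1=(-0.6719, 0.2976) x2=(1.8187, -0.9078) x3=(2.1609, -2.1810)
step 6: x0=(0.4087, 0.8314) x1=(-0.7042, 0.2771) x2=(1.8303, -0.9065) x3=(2.2076, -2.2778)
step 7: x0=(0.4459, 0.8429) x1=(-0.7359, 0.2568) x2=(1.8419, -0.9055) x3=(2.2539, -2.3737)
step 8: x0=(0.4827, 0.8542) x1=(-0.7671, 0.2369) x2=(1.8536, -0.9047) x3=(2.3001, -2.4690)
step 9: x0=(0.5193, 0.8652) x1=(-0.7979, 0.2171) x2=(1.8653, -0.9040) x3=(2.3462, -2.5638)
step 10: x0=(0.5555, 0.8762) x1=(-0.8285, 0.1974) x2=(1.8770, -0.9034) x3=(2.3922, -2.6584)
step 11: x0=(0.5917, 0.8870) x1=(-0.8589, 0.1778) x2=(1.8888, -0.9028) x3=(2.4381, -2.7527)
step 12: x0=(0.6277, 0.8978) x1=(-0.8892, 0.1582) x2=(1.9005, -0.9022) x3=(2.4840, -2.8470)
step 13: x0=(0.6636, 0.9085) x1=(-0.9194, 0.1387) x2=(1.9122, -0.9016) x3=(2.5298, -2.9411)
step 14: x0=(0.6995, 0.9192) x1=(-0.9494, 0.1193) x2=(1.9239, -0.9011) x3=(2.5757, -3.0352)
step 15: x0=(0.7353, 0.9298) x1=(-0.9795, 0.0999) x2=(1.9356, -0.9005) x3=(2.6215, -3.1292)
step 16: x0=(0.7711, 0.9404) x1=(-1.0094, 0.0805) x2=(1.9474, -0.8999) x3=(2.6673, -3.2232)
step 17: x0=(0.8069, 0.9510) x1=(-1.0394, 0.0611) x2=(1.9590, -0.8994) x3=(2.7131, -3.3172)
step 18: x0=(0.8426, 0.9616) x1=(-1.0693, 0.0417) x2=(1.9707, -0.8988) x3=(2.7589, -3.4111)
step 19: x0=(0.8784, 0.9721) x1=(-1.0992, 0.0223) x2=(1.9824, -0.8982) x3=(2.8047, -3.5051)
step 20: x0=(0.9141, 0.9826) x1=(-1.1291, 0.0030) x2=(1.9941, -0.8976) x3=(2.8505, -3.5990)
step 21: x0=(0.9499, 0.9930) x1=(-1.1589, -0.0164) x2=(2.0057, -0.8970) x3=(2.8962, -3.6929)
step 22: x0=(0.9856, 1.0035) x1=(-1.1888, -0.0357) x2=(2.0174, -0.8964) x3=(2.9420, -3.7868)
step 23: x0=(1.0213, 1.0139) x1=(-1.2186, -0.0551) x2=(2.0290, -0.8957) x3=(2.9878, -3.8807)
step 24: x0=(1.0571, 1.0243) x1=(-1.2484, -0.0744) x2=(2.0407, -0.8951) x3=(3.0336, -3.9746)
step 25: x0=(1.0928, 1.0347) x1=(-1.2782, -0.0937) x2=(2.0523, -0.8944) x3=(3.0793, -4.0685)
step 26: x0=(1.1286, 1.0451) x1=(-1.3081, -0.1131) x2=(2.0639, -0.8937) x3=(3.1251, -4.1624)
step 27: x0=(1.1643, 1.0554) x1=(-1.3379, -0.1324) x2=(2.0755, -0.8930) x3=(3.1709, -4.2562)
step 28: x0=(1.2001, 1.0658) x1=(-1.3677, -0.1517) x2=(2.0871, -0.8923) x3=(3.2167, -4.3501)
step 29: x0=(1.2358, 1.0761) x1=(-1.3975, -0.1711) x2=(2.0987, -0.8916) x3=(3.2624, -4.4440)
step 30: x0=(1.2716, 1.0864) x1=(-1.4273, -0.1904) x2=(2.1103, -0.8908) x3=(3.3082, -4.5379)
step 31: x0=(1.3074, 1.0966) x1=(-1.4571, -0.2097) x2=(2.1219, -0.8901) x3=(3.3540, -4.6318)
step 32: x0=(1.3431, 1.1069) x1=(-1.4869, -0.2290) x2=(2.1335, -0.8893) x3=(3.3998, -4.7256)
step 33: x0=(1.3789, 1.1171) x1=(-1.5167, -0.2484) x2=(2.1450, -0.8885) x3=(3.4455, -4.8195)
step 34: x0=(1.4147, 1.1273) x1=(-1.5465, -0.2677) x2=(2.1566, -0.8877) x3=(3.4913, -4.9134)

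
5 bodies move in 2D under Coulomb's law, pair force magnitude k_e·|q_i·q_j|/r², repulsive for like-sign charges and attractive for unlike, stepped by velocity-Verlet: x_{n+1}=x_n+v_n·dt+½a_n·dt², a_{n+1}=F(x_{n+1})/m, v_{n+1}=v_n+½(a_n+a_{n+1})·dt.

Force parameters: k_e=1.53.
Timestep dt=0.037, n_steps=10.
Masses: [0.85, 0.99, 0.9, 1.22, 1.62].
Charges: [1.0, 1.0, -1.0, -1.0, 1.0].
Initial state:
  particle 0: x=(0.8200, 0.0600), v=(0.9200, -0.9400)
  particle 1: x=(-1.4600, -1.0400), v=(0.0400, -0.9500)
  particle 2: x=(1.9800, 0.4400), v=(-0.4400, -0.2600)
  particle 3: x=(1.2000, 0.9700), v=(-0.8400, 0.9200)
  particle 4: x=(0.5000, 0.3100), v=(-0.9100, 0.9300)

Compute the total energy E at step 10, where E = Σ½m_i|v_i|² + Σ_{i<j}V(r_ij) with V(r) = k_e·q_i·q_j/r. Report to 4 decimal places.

3.9930

step 0: x0=(0.8200, 0.0600) x1=(-1.4600, -1.0400) x2=(1.9800, 0.4400) x3=(1.2000, 0.9700) x4=(0.5000, 0.3100)
step 1: x0=(0.8614, 0.0221) x1=(-1.4587, -1.0752) x2=(1.9635, 0.4293) x3=(1.1670, 1.0031) x4=(0.4641, 0.3474)
step 2: x0=(0.9127, -0.0187) x1=(-1.4577, -1.1107) x2=(1.9461, 0.4165) x3=(1.1307, 1.0343) x4=(0.4263, 0.3890)
step 3: x0=(0.9713, -0.0604) x1=(-1.4569, -1.1463) x2=(1.9277, 0.4016) x3=(1.0912, 1.0637) x4=(0.3877, 0.4338)
step 4: x0=(1.0355, -0.1018) x1=(-1.4564, -1.1820) x2=(1.9078, 0.3844) x3=(1.0489, 1.0913) x4=(0.3492, 0.4811)
step 5: x0=(1.1046, -0.1421) x1=(-1.4562, -1.2179) x2=(1.8863, 0.3649) x3=(1.0038, 1.1171) x4=(0.3114, 0.5306)
step 6: x0=(1.1780, -0.1807) x1=(-1.4562, -1.2540) x2=(1.8628, 0.3429) x3=(0.9562, 1.1413) x4=(0.2745, 0.5819)
step 7: x0=(1.2554, -0.2170) x1=(-1.4564, -1.2903) x2=(1.8369, 0.3179) x3=(0.9060, 1.1638) x4=(0.2388, 0.6349)
step 8: x0=(1.3367, -0.2502) x1=(-1.4568, -1.3266) x2=(1.8084, 0.2895) x3=(0.8533, 1.1846) x4=(0.2045, 0.6896)
step 9: x0=(1.4220, -0.2794) x1=(-1.4573, -1.3631) x2=(1.7769, 0.2569) x3=(0.7979, 1.2038) x4=(0.1719, 0.7459)
step 10: x0=(1.5112, -0.3032) x1=(-1.4580, -1.3997) x2=(1.7422, 0.2189) x3=(0.7397, 1.2211) x4=(0.1412, 0.8038)
step 0 velocities: v0=(0.9200, -0.9400) v1=(0.0400, -0.9500) v2=(-0.4400, -0.2600) v3=(-0.8400, 0.9200) v4=(-0.9100, 0.9300)
step 0: KE=3.6184, PE=0.3449, E=3.9633
step 10 velocities: v0=(2.4582, -0.5467) v1=(-0.0190, -0.9900) v2=(-0.9771, -1.1235) v3=(-1.6138, 0.4441) v4=(-0.7998, 1.5862)
step 10: KE=8.4432, PE=-4.4502, E=3.9930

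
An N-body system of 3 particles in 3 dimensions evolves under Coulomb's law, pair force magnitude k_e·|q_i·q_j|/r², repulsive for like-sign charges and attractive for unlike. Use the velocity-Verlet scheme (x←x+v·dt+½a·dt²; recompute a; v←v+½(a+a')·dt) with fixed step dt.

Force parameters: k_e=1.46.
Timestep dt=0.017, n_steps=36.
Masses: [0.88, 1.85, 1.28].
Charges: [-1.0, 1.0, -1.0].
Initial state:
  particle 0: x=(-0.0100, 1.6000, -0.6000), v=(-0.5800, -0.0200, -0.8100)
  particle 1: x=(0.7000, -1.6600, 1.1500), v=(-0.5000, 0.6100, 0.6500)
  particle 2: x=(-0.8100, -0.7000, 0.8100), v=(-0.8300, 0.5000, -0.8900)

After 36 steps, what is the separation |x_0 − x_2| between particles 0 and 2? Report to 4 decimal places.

step 0: x0=(-0.0100, 1.6000, -0.6000) x1=(0.7000, -1.6600, 1.1500) x2=(-0.8100, -0.7000, 0.8100)
step 1: x0=(-0.0198, 1.5997, -0.6138) x1=(0.6915, -1.6496, 1.1610) x2=(-0.8241, -0.6915, 0.7949)
step 2: x0=(-0.0297, 1.5994, -0.6276) x1=(0.6829, -1.6392, 1.1721) x2=(-0.8381, -0.6832, 0.7798)
step 3: x0=(-0.0395, 1.5991, -0.6414) x1=(0.6742, -1.6287, 1.1831) x2=(-0.8520, -0.6749, 0.7648)
step 4: x0=(-0.0492, 1.5988, -0.6552) x1=(0.6655, -1.6181, 1.1940) x2=(-0.8659, -0.6667, 0.7498)
step 5: x0=(-0.0590, 1.5986, -0.6690) x1=(0.6568, -1.6075, 1.2050) x2=(-0.8797, -0.6586, 0.7349)
step 6: x0=(-0.0687, 1.5983, -0.6829) x1=(0.6479, -1.5969, 1.2159) x2=(-0.8934, -0.6505, 0.7200)
step 7: x0=(-0.0784, 1.5981, -0.6967) x1=(0.6391, -1.5862, 1.2268) x2=(-0.9071, -0.6426, 0.7051)
step 8: x0=(-0.0881, 1.5980, -0.7106) x1=(0.6301, -1.5755, 1.2377) x2=(-0.9207, -0.6347, 0.6903)
step 9: x0=(-0.0978, 1.5978, -0.7245) x1=(0.6211, -1.5647, 1.2485) x2=(-0.9343, -0.6269, 0.6756)
step 10: x0=(-0.1074, 1.5977, -0.7384) x1=(0.6121, -1.5539, 1.2593) x2=(-0.9477, -0.6192, 0.6609)
step 11: x0=(-0.1170, 1.5976, -0.7524) x1=(0.6030, -1.5430, 1.2701) x2=(-0.9612, -0.6116, 0.6462)
step 12: x0=(-0.1266, 1.5975, -0.7663) x1=(0.5939, -1.5321, 1.2809) x2=(-0.9745, -0.6040, 0.6316)
step 13: x0=(-0.1361, 1.5974, -0.7802) x1=(0.5847, -1.5212, 1.2916) x2=(-0.9878, -0.5965, 0.6171)
step 14: x0=(-0.1456, 1.5974, -0.7942) x1=(0.5754, -1.5102, 1.3024) x2=(-1.0011, -0.5891, 0.6026)
step 15: x0=(-0.1551, 1.5974, -0.8082) x1=(0.5661, -1.4992, 1.3130) x2=(-1.0143, -0.5818, 0.5881)
step 16: x0=(-0.1646, 1.5974, -0.8222) x1=(0.5567, -1.4881, 1.3237) x2=(-1.0274, -0.5746, 0.5737)
step 17: x0=(-0.1740, 1.5974, -0.8362) x1=(0.5473, -1.4770, 1.3343) x2=(-1.0405, -0.5674, 0.5594)
step 18: x0=(-0.1835, 1.5975, -0.8502) x1=(0.5379, -1.4659, 1.3449) x2=(-1.0536, -0.5603, 0.5451)
step 19: x0=(-0.1929, 1.5976, -0.8643) x1=(0.5284, -1.4547, 1.3554) x2=(-1.0666, -0.5532, 0.5309)
step 20: x0=(-0.2022, 1.5977, -0.8783) x1=(0.5188, -1.4435, 1.3659) x2=(-1.0795, -0.5463, 0.5167)
step 21: x0=(-0.2116, 1.5978, -0.8924) x1=(0.5092, -1.4322, 1.3764) x2=(-1.0924, -0.5394, 0.5026)
step 22: x0=(-0.2209, 1.5980, -0.9065) x1=(0.4996, -1.4209, 1.3869) x2=(-1.1052, -0.5326, 0.4886)
step 23: x0=(-0.2301, 1.5982, -0.9206) x1=(0.4899, -1.4096, 1.3973) x2=(-1.1180, -0.5258, 0.4746)
step 24: x0=(-0.2394, 1.5984, -0.9347) x1=(0.4802, -1.3982, 1.4077) x2=(-1.1307, -0.5192, 0.4606)
step 25: x0=(-0.2486, 1.5986, -0.9488) x1=(0.4704, -1.3868, 1.4181) x2=(-1.1434, -0.5126, 0.4468)
step 26: x0=(-0.2578, 1.5989, -0.9630) x1=(0.4606, -1.3754, 1.4284) x2=(-1.1561, -0.5060, 0.4329)
step 27: x0=(-0.2670, 1.5992, -0.9772) x1=(0.4507, -1.3639, 1.4387) x2=(-1.1687, -0.4996, 0.4192)
step 28: x0=(-0.2761, 1.5996, -0.9913) x1=(0.4408, -1.3524, 1.4489) x2=(-1.1813, -0.4932, 0.4055)
step 29: x0=(-0.2852, 1.5999, -1.0055) x1=(0.4308, -1.3409, 1.4591) x2=(-1.1938, -0.4868, 0.3919)
step 30: x0=(-0.2943, 1.6003, -1.0197) x1=(0.4209, -1.3293, 1.4693) x2=(-1.2063, -0.4806, 0.3783)
step 31: x0=(-0.3034, 1.6007, -1.0340) x1=(0.4108, -1.3177, 1.4795) x2=(-1.2187, -0.4743, 0.3648)
step 32: x0=(-0.3124, 1.6012, -1.0482) x1=(0.4007, -1.3061, 1.4896) x2=(-1.2312, -0.4682, 0.3513)
step 33: x0=(-0.3214, 1.6017, -1.0625) x1=(0.3906, -1.2944, 1.4996) x2=(-1.2435, -0.4621, 0.3379)
step 34: x0=(-0.3304, 1.6022, -1.0767) x1=(0.3805, -1.2827, 1.5097) x2=(-1.2559, -0.4561, 0.3246)
step 35: x0=(-0.3393, 1.6027, -1.0910) x1=(0.3703, -1.2710, 1.5197) x2=(-1.2682, -0.4502, 0.3113)
step 36: x0=(-0.3482, 1.6033, -1.1053) x1=(0.3601, -1.2593, 1.5297) x2=(-1.2804, -0.4443, 0.2981)

2.6516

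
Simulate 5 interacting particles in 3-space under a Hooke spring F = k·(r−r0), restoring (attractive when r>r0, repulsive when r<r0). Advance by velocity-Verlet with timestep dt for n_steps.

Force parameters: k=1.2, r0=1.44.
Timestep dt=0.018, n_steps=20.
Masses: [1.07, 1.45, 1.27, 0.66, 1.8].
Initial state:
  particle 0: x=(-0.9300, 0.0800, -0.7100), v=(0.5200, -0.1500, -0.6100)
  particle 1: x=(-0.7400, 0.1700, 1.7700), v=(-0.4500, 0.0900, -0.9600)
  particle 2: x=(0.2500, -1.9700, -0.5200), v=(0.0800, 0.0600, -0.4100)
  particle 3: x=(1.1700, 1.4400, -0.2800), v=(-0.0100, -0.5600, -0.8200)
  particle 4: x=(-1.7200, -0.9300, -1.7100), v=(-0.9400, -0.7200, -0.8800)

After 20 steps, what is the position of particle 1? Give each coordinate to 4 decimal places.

step 0: x0=(-0.9300, 0.0800, -0.7100) x1=(-0.7400, 0.1700, 1.7700) x2=(0.2500, -1.9700, -0.5200) x3=(1.1700, 1.4400, -0.2800) x4=(-1.7200, -0.9300, -1.7100)
step 1: x0=(-0.9204, 0.0772, -0.7208) x1=(-0.7480, 0.1715, 1.7520) x2=(0.2512, -1.9682, -0.5273) x3=(1.1685, 1.4285, -0.2948) x4=(-1.7366, -0.9428, -1.7254)
step 2: x0=(-0.9103, 0.0744, -0.7311) x1=(-0.7557, 0.1726, 1.7325) x2=(0.2521, -1.9651, -0.5343) x3=(1.1645, 1.4142, -0.3097) x4=(-1.7524, -0.9551, -1.7401)
step 3: x0=(-0.8997, 0.0714, -0.7410) x1=(-0.7632, 0.1733, 1.7115) x2=(0.2525, -1.9606, -0.5410) x3=(1.1580, 1.3971, -0.3247) x4=(-1.7674, -0.9670, -1.7539)
step 4: x0=(-0.8887, 0.0683, -0.7505) x1=(-0.7705, 0.1738, 1.6890) x2=(0.2525, -1.9548, -0.5475) x3=(1.1489, 1.3772, -0.3397) x4=(-1.7817, -0.9786, -1.7669)
step 5: x0=(-0.8773, 0.0651, -0.7597) x1=(-0.7775, 0.1738, 1.6650) x2=(0.2521, -1.9476, -0.5538) x3=(1.1374, 1.3546, -0.3549) x4=(-1.7953, -0.9896, -1.7791)
step 6: x0=(-0.8655, 0.0617, -0.7684) x1=(-0.7843, 0.1736, 1.6397) x2=(0.2512, -1.9392, -0.5599) x3=(1.1233, 1.3293, -0.3701) x4=(-1.8080, -1.0003, -1.7905)
step 7: x0=(-0.8532, 0.0582, -0.7768) x1=(-0.7908, 0.1729, 1.6128) x2=(0.2499, -1.9294, -0.5657) x3=(1.1068, 1.3014, -0.3854) x4=(-1.8200, -1.0105, -1.8011)
step 8: x0=(-0.8406, 0.0545, -0.7848) x1=(-0.7971, 0.1719, 1.5846) x2=(0.2482, -1.9184, -0.5713) x3=(1.0879, 1.2709, -0.4008) x4=(-1.8312, -1.0203, -1.8109)
step 9: x0=(-0.8277, 0.0507, -0.7924) x1=(-0.8031, 0.1705, 1.5549) x2=(0.2461, -1.9062, -0.5768) x3=(1.0666, 1.2379, -0.4163) x4=(-1.8417, -1.0297, -1.8199)
step 10: x0=(-0.8144, 0.0467, -0.7997) x1=(-0.8090, 0.1688, 1.5239) x2=(0.2435, -1.8927, -0.5820) x3=(1.0430, 1.2024, -0.4318) x4=(-1.8513, -1.0386, -1.8281)
step 11: x0=(-0.8008, 0.0426, -0.8067) x1=(-0.8146, 0.1667, 1.4916) x2=(0.2405, -1.8780, -0.5871) x3=(1.0171, 1.1646, -0.4474) x4=(-1.8602, -1.0471, -1.8354)
step 12: x0=(-0.7870, 0.0383, -0.8134) x1=(-0.8199, 0.1642, 1.4579) x2=(0.2371, -1.8622, -0.5920) x3=(0.9890, 1.1244, -0.4630) x4=(-1.8683, -1.0552, -1.8420)
step 13: x0=(-0.7729, 0.0338, -0.8199) x1=(-0.8251, 0.1614, 1.4228) x2=(0.2332, -1.8453, -0.5967) x3=(0.9588, 1.0820, -0.4787) x4=(-1.8756, -1.0628, -1.8478)
step 14: x0=(-0.7586, 0.0291, -0.8260) x1=(-0.8300, 0.1582, 1.3866) x2=(0.2288, -1.8273, -0.6013) x3=(0.9265, 1.0375, -0.4945) x4=(-1.8822, -1.0701, -1.8528)
step 15: x0=(-0.7442, 0.0243, -0.8319) x1=(-0.8347, 0.1545, 1.3490) x2=(0.2241, -1.8082, -0.6057) x3=(0.8922, 0.9910, -0.5104) x4=(-1.8879, -1.0768, -1.8571)
step 16: x0=(-0.7296, 0.0192, -0.8375) x1=(-0.8393, 0.1506, 1.3103) x2=(0.2189, -1.7881, -0.6100) x3=(0.8559, 0.9425, -0.5262) x4=(-1.8930, -1.0832, -1.8605)
step 17: x0=(-0.7148, 0.0140, -0.8430) x1=(-0.8436, 0.1462, 1.2704) x2=(0.2132, -1.7671, -0.6142) x3=(0.8179, 0.8921, -0.5422) x4=(-1.8972, -1.0892, -1.8632)
step 18: x0=(-0.7000, 0.0085, -0.8482) x1=(-0.8478, 0.1415, 1.2293) x2=(0.2071, -1.7451, -0.6183) x3=(0.7781, 0.8401, -0.5582) x4=(-1.9007, -1.0947, -1.8652)
step 19: x0=(-0.6852, 0.0028, -0.8533) x1=(-0.8517, 0.1364, 1.1871) x2=(0.2006, -1.7223, -0.6223) x3=(0.7367, 0.7864, -0.5743) x4=(-1.9035, -1.0998, -1.8665)
step 20: x0=(-0.6703, -0.0031, -0.8581) x1=(-0.8556, 0.1309, 1.1439) x2=(0.1937, -1.6986, -0.6261) x3=(0.6937, 0.7311, -0.5904) x4=(-1.9055, -1.1046, -1.8670)

(-0.8556, 0.1309, 1.1439)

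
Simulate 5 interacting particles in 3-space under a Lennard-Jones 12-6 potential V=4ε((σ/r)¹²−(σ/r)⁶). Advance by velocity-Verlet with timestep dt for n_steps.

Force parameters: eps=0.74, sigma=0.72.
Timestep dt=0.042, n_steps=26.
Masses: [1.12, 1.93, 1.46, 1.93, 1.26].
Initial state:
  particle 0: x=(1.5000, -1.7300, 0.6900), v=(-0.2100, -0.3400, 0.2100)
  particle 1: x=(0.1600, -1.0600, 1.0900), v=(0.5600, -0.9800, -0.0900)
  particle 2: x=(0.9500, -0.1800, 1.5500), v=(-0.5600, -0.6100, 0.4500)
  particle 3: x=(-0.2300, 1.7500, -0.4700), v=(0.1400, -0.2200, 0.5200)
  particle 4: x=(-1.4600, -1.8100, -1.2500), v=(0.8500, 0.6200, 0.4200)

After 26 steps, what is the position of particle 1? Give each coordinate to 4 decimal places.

(0.5544, -1.9405, 1.1364)

step 0: x0=(1.5000, -1.7300, 0.6900) x1=(0.1600, -1.0600, 1.0900) x2=(0.9500, -0.1800, 1.5500) x3=(-0.2300, 1.7500, -0.4700) x4=(-1.4600, -1.8100, -1.2500)
step 1: x0=(1.4911, -1.7442, 0.6989) x1=(0.1837, -1.1010, 1.0863) x2=(0.9263, -0.2058, 1.5688) x3=(-0.2241, 1.7408, -0.4482) x4=(-1.4243, -1.7840, -1.2324)
step 2: x0=(1.4820, -1.7583, 0.7078) x1=(0.2077, -1.1418, 1.0827) x2=(0.9023, -0.2321, 1.5874) x3=(-0.2182, 1.7315, -0.4263) x4=(-1.3886, -1.7579, -1.2147)
step 3: x0=(1.4726, -1.7722, 0.7168) x1=(0.2321, -1.1824, 1.0792) x2=(0.8780, -0.2588, 1.6057) x3=(-0.2124, 1.7223, -0.4045) x4=(-1.3529, -1.7319, -1.1971)
step 4: x0=(1.4630, -1.7860, 0.7259) x1=(0.2570, -1.2227, 1.0759) x2=(0.8534, -0.2859, 1.6237) x3=(-0.2065, 1.7130, -0.3826) x4=(-1.3172, -1.7058, -1.1794)
step 5: x0=(1.4530, -1.7995, 0.7352) x1=(0.2822, -1.2627, 1.0727) x2=(0.8285, -0.3136, 1.6414) x3=(-0.2006, 1.7038, -0.3608) x4=(-1.2815, -1.6798, -1.1618)
step 6: x0=(1.4425, -1.8129, 0.7446) x1=(0.3079, -1.3025, 1.0697) x2=(0.8034, -0.3418, 1.6589) x3=(-0.1947, 1.6945, -0.3389) x4=(-1.2458, -1.6537, -1.1441)
step 7: x0=(1.4314, -1.8259, 0.7542) x1=(0.3341, -1.3420, 1.0668) x2=(0.7780, -0.3705, 1.6760) x3=(-0.1888, 1.6853, -0.3171) x4=(-1.2101, -1.6277, -1.1265)
step 8: x0=(1.4197, -1.8385, 0.7640) x1=(0.3609, -1.3814, 1.0641) x2=(0.7524, -0.3998, 1.6927) x3=(-0.1829, 1.6760, -0.2953) x4=(-1.1743, -1.6017, -1.1088)
step 9: x0=(1.4069, -1.8508, 0.7741) x1=(0.3884, -1.4205, 1.0614) x2=(0.7266, -0.4296, 1.7091) x3=(-0.1771, 1.6668, -0.2734) x4=(-1.1386, -1.5756, -1.0911)
step 10: x0=(1.3930, -1.8624, 0.7846) x1=(0.4168, -1.4596, 1.0588) x2=(0.7006, -0.4600, 1.7252) x3=(-0.1712, 1.6575, -0.2516) x4=(-1.1029, -1.5496, -1.0735)
step 11: x0=(1.3775, -1.8734, 0.7956) x1=(0.4461, -1.4987, 1.0562) x2=(0.6745, -0.4909, 1.7409) x3=(-0.1653, 1.6483, -0.2297) x4=(-1.0672, -1.5235, -1.0558)
step 12: x0=(1.3598, -1.8835, 0.8071) x1=(0.4768, -1.5379, 1.0535) x2=(0.6483, -0.5223, 1.7562) x3=(-0.1594, 1.6390, -0.2079) x4=(-1.0314, -1.4975, -1.0381)
step 13: x0=(1.3393, -1.8924, 0.8195) x1=(0.5091, -1.5773, 1.0506) x2=(0.6220, -0.5543, 1.7712) x3=(-0.1535, 1.6298, -0.1860) x4=(-0.9957, -1.4714, -1.0204)
step 14: x0=(1.3154, -1.9000, 0.8328) x1=(0.5434, -1.6172, 1.0474) x2=(0.5957, -0.5867, 1.7858) x3=(-0.1476, 1.6205, -0.1642) x4=(-0.9600, -1.4454, -1.0027)
step 15: x0=(1.2886, -1.9065, 0.8470) x1=(0.5795, -1.6573, 1.0439) x2=(0.5694, -0.6196, 1.8000) x3=(-0.1418, 1.6112, -0.1423) x4=(-0.9242, -1.4193, -0.9850)
step 16: x0=(1.2673, -1.9149, 0.8597) x1=(0.6123, -1.6960, 1.0416) x2=(0.5432, -0.6530, 1.8140) x3=(-0.1359, 1.6020, -0.1205) x4=(-0.8885, -1.3933, -0.9673)
step 17: x0=(1.2874, -1.9371, 0.8609) x1=(0.6210, -1.7264, 1.0461) x2=(0.5170, -0.6867, 1.8276) x3=(-0.1300, 1.5927, -0.0986) x4=(-0.8527, -1.3672, -0.9496)
step 18: x0=(1.3406, -1.9697, 0.8530) x1=(0.6105, -1.7505, 1.0562) x2=(0.4908, -0.7209, 1.8410) x3=(-0.1241, 1.5834, -0.0767) x4=(-0.8169, -1.3412, -0.9319)
step 19: x0=(1.3966, -2.0031, 0.8443) x1=(0.5983, -1.7738, 1.0670) x2=(0.4647, -0.7554, 1.8541) x3=(-0.1182, 1.5742, -0.0549) x4=(-0.7812, -1.3151, -0.9142)
step 20: x0=(1.4494, -2.0356, 0.8365) x1=(0.5879, -1.7973, 1.0774) x2=(0.4387, -0.7903, 1.8668) x3=(-0.1123, 1.5649, -0.0330) x4=(-0.7454, -1.2890, -0.8965)
step 21: x0=(1.4987, -2.0671, 0.8297) x1=(0.5795, -1.8211, 1.0875) x2=(0.4127, -0.8256, 1.8793) x3=(-0.1064, 1.5556, -0.0112) x4=(-0.7096, -1.2630, -0.8787)
step 22: x0=(1.5452, -2.0978, 0.8237) x1=(0.5726, -1.8451, 1.0973) x2=(0.3869, -0.8613, 1.8914) x3=(-0.1006, 1.5464, 0.0107) x4=(-0.6738, -1.2369, -0.8610)
step 23: x0=(1.5895, -2.1279, 0.8184) x1=(0.5669, -1.8691, 1.1071) x2=(0.3611, -0.8975, 1.9032) x3=(-0.0947, 1.5371, 0.0325) x4=(-0.6380, -1.2109, -0.8432)
step 24: x0=(1.6322, -2.1576, 0.8135) x1=(0.5622, -1.8930, 1.1168) x2=(0.3354, -0.9340, 1.9146) x3=(-0.0888, 1.5278, 0.0544) x4=(-0.6022, -1.1848, -0.8255)
step 25: x0=(1.6736, -2.1870, 0.8089) x1=(0.5580, -1.9169, 1.1265) x2=(0.3098, -0.9709, 1.9257) x3=(-0.0829, 1.5185, 0.0762) x4=(-0.5664, -1.1588, -0.8077)
step 26: x0=(1.7140, -2.2161, 0.8047) x1=(0.5544, -1.9405, 1.1364) x2=(0.2843, -1.0082, 1.9365) x3=(-0.0770, 1.5092, 0.0981) x4=(-0.5306, -1.1328, -0.7899)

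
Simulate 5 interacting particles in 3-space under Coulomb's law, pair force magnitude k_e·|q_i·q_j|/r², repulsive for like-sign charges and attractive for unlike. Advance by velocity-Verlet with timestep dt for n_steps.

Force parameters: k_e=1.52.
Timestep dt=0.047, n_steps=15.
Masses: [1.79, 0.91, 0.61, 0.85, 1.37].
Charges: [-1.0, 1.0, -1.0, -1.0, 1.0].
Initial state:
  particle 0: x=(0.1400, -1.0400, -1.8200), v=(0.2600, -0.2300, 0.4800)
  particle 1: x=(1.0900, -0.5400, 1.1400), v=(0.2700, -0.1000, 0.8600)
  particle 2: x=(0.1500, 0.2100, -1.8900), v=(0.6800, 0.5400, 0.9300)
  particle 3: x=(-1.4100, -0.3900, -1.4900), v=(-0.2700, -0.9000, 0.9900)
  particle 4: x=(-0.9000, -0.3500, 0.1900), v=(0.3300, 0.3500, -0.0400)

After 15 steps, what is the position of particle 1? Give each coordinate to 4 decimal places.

(1.3019, -0.6153, 1.6897)

step 0: x0=(0.1400, -1.0400, -1.8200) x1=(1.0900, -0.5400, 1.1400) x2=(0.1500, 0.2100, -1.8900) x3=(-1.4100, -0.3900, -1.4900) x4=(-0.9000, -0.3500, 0.1900)
step 1: x0=(0.1525, -1.0515, -1.7972) x1=(1.1028, -0.5447, 1.1801) x2=(0.1827, 0.2373, -1.8459) x3=(-1.4236, -0.4323, -1.4425) x4=(-0.8846, -0.3336, 0.1873)
step 2: x0=(0.1654, -1.0641, -1.7741) x1=(1.1159, -0.5495, 1.2197) x2=(0.2167, 0.2682, -1.8011) x3=(-1.4389, -0.4745, -1.3929) x4=(-0.8696, -0.3171, 0.1828)
step 3: x0=(0.1787, -1.0779, -1.7506) x1=(1.1292, -0.5543, 1.2588) x2=(0.2519, 0.3024, -1.7553) x3=(-1.4557, -0.5166, -1.3413) x4=(-0.8548, -0.3008, 0.1765)
step 4: x0=(0.1924, -1.0928, -1.7268) x1=(1.1428, -0.5591, 1.2974) x2=(0.2882, 0.3397, -1.7085) x3=(-1.4739, -0.5585, -1.2876) x4=(-0.8404, -0.2845, 0.1684)
step 5: x0=(0.2065, -1.1085, -1.7027) x1=(1.1566, -0.5640, 1.3354) x2=(0.3255, 0.3798, -1.6606) x3=(-1.4932, -0.6003, -1.2318) x4=(-0.8263, -0.2684, 0.1584)
step 6: x0=(0.2210, -1.1251, -1.6782) x1=(1.1705, -0.5689, 1.3730) x2=(0.3636, 0.4225, -1.6115) x3=(-1.5135, -0.6418, -1.1740) x4=(-0.8126, -0.2525, 0.1466)
step 7: x0=(0.2357, -1.1424, -1.6535) x1=(1.1847, -0.5739, 1.4101) x2=(0.4025, 0.4675, -1.5611) x3=(-1.5346, -0.6830, -1.1141) x4=(-0.7992, -0.2368, 0.1329)
step 8: x0=(0.2507, -1.1604, -1.6286) x1=(1.1990, -0.5789, 1.4466) x2=(0.4419, 0.5146, -1.5095) x3=(-1.5563, -0.7238, -1.0521) x4=(-0.7862, -0.2213, 0.1173)
step 9: x0=(0.2660, -1.1789, -1.6033) x1=(1.2134, -0.5840, 1.4827) x2=(0.4818, 0.5635, -1.4566) x3=(-1.5783, -0.7641, -0.9881) x4=(-0.7736, -0.2062, 0.0998)
step 10: x0=(0.2816, -1.1980, -1.5778) x1=(1.2280, -0.5891, 1.5184) x2=(0.5220, 0.6141, -1.4023) x3=(-1.6006, -0.8038, -0.9221) x4=(-0.7614, -0.1916, 0.0805)
step 11: x0=(0.2973, -1.2174, -1.5521) x1=(1.2426, -0.5943, 1.5536) x2=(0.5625, 0.6660, -1.3467) x3=(-1.6230, -0.8428, -0.8542) x4=(-0.7496, -0.1773, 0.0594)
step 12: x0=(0.3133, -1.2373, -1.5261) x1=(1.2574, -0.5995, 1.5883) x2=(0.6032, 0.7191, -1.2898) x3=(-1.6452, -0.8810, -0.7844) x4=(-0.7383, -0.1636, 0.0365)
step 13: x0=(0.3294, -1.2574, -1.4998) x1=(1.2722, -0.6047, 1.6225) x2=(0.6439, 0.7732, -1.2315) x3=(-1.6672, -0.9184, -0.7129) x4=(-0.7274, -0.1505, 0.0119)
step 14: x0=(0.3456, -1.2778, -1.4733) x1=(1.2870, -0.6100, 1.6563) x2=(0.6846, 0.8282, -1.1720) x3=(-1.6888, -0.9548, -0.6399) x4=(-0.7170, -0.1380, -0.0142)
step 15: x0=(0.3620, -1.2984, -1.4466) x1=(1.3019, -0.6153, 1.6897) x2=(0.7252, 0.8838, -1.1112) x3=(-1.7099, -0.9902, -0.5655) x4=(-0.7070, -0.1261, -0.0417)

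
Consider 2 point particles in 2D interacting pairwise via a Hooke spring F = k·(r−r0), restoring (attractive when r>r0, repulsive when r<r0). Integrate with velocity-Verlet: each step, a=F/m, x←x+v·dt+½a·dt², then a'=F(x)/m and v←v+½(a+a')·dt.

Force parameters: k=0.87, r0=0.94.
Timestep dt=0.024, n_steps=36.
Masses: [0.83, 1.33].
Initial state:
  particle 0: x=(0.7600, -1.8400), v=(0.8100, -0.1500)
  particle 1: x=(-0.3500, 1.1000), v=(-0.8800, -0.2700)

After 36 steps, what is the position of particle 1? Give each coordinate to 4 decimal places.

step 0: x0=(0.7600, -1.8400) x1=(-0.3500, 1.1000)
step 1: x0=(0.7792, -1.8430) x1=(-0.3710, 1.0931)
step 2: x0=(0.7979, -1.8447) x1=(-0.3916, 1.0855)
step 3: x0=(0.8161, -1.8452) x1=(-0.4120, 1.0771)
step 4: x0=(0.8338, -1.8445) x1=(-0.4320, 1.0679)
step 5: x0=(0.8510, -1.8425) x1=(-0.4517, 1.0579)
step 6: x0=(0.8676, -1.8392) x1=(-0.4711, 1.0472)
step 7: x0=(0.8836, -1.8348) x1=(-0.4901, 1.0357)
step 8: x0=(0.8991, -1.8291) x1=(-0.5087, 1.0234)
step 9: x0=(0.9139, -1.8222) x1=(-0.5269, 1.0104)
step 10: x0=(0.9281, -1.8141) x1=(-0.5448, 0.9966)
step 11: x0=(0.9417, -1.8049) x1=(-0.5623, 0.9821)
step 12: x0=(0.9547, -1.7944) x1=(-0.5794, 0.9668)
step 13: x0=(0.9670, -1.7828) x1=(-0.5960, 0.9508)
step 14: x0=(0.9787, -1.7700) x1=(-0.6123, 0.9341)
step 15: x0=(0.9897, -1.7560) x1=(-0.6282, 0.9167)
step 16: x0=(1.0000, -1.7410) x1=(-0.6436, 0.8986)
step 17: x0=(1.0096, -1.7248) x1=(-0.6586, 0.8797)
step 18: x0=(1.0185, -1.7075) x1=(-0.6731, 0.8602)
step 19: x0=(1.0267, -1.6892) x1=(-0.6872, 0.8401)
step 20: x0=(1.0342, -1.6698) x1=(-0.7009, 0.8192)
step 21: x0=(1.0409, -1.6493) x1=(-0.7141, 0.7977)
step 22: x0=(1.0470, -1.6278) x1=(-0.7268, 0.7756)
step 23: x0=(1.0523, -1.6054) x1=(-0.7391, 0.7529)
step 24: x0=(1.0568, -1.5820) x1=(-0.7510, 0.7295)
step 25: x0=(1.0606, -1.5576) x1=(-0.7623, 0.7056)
step 26: x0=(1.0637, -1.5323) x1=(-0.7732, 0.6811)
step 27: x0=(1.0660, -1.5061) x1=(-0.7837, 0.6560)
step 28: x0=(1.0676, -1.4790) x1=(-0.7936, 0.6304)
step 29: x0=(1.0684, -1.4511) x1=(-0.8031, 0.6042)
step 30: x0=(1.0685, -1.4224) x1=(-0.8122, 0.5776)
step 31: x0=(1.0679, -1.3928) x1=(-0.8208, 0.5504)
step 32: x0=(1.0664, -1.3625) x1=(-0.8289, 0.5228)
step 33: x0=(1.0643, -1.3315) x1=(-0.8365, 0.4947)
step 34: x0=(1.0614, -1.2997) x1=(-0.8437, 0.4661)
step 35: x0=(1.0578, -1.2673) x1=(-0.8504, 0.4372)
step 36: x0=(1.0534, -1.2342) x1=(-0.8567, 0.4078)

(-0.8567, 0.4078)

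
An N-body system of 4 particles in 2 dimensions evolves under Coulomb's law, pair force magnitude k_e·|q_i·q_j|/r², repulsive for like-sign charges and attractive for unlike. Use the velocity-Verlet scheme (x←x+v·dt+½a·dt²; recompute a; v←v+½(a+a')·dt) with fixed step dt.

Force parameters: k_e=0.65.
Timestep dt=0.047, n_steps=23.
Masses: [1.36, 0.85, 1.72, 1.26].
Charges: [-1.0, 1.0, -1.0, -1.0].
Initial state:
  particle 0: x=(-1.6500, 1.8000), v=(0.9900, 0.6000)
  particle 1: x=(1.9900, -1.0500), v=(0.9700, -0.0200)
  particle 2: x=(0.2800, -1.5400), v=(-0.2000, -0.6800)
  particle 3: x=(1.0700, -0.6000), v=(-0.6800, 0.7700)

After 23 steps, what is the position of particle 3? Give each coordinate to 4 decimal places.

step 0: x0=(-1.6500, 1.8000) x1=(1.9900, -1.0500) x2=(0.2800, -1.5400) x3=(1.0700, -0.6000)
step 1: x0=(-1.6035, 1.8282) x1=(2.0346, -1.0506) x2=(0.2706, -1.5722) x3=(1.0388, -0.5638)
step 2: x0=(-1.5571, 1.8566) x1=(2.0774, -1.0508) x2=(0.2611, -1.6047) x3=(1.0089, -0.5275)
step 3: x0=(-1.5107, 1.8850) x1=(2.1186, -1.0504) x2=(0.2516, -1.6376) x3=(0.9802, -0.4910)
step 4: x0=(-1.4643, 1.9135) x1=(2.1584, -1.0498) x2=(0.2420, -1.6709) x3=(0.9526, -0.4545)
step 5: x0=(-1.4181, 1.9421) x1=(2.1969, -1.0487) x2=(0.2325, -1.7046) x3=(0.9258, -0.4177)
step 6: x0=(-1.3718, 1.9708) x1=(2.2342, -1.0474) x2=(0.2230, -1.7386) x3=(0.8999, -0.3809)
step 7: x0=(-1.3257, 1.9996) x1=(2.2705, -1.0458) x2=(0.2135, -1.7728) x3=(0.8748, -0.3439)
step 8: x0=(-1.2796, 2.0285) x1=(2.3057, -1.0440) x2=(0.2041, -1.8074) x3=(0.8503, -0.3067)
step 9: x0=(-1.2335, 2.0575) x1=(2.3400, -1.0419) x2=(0.1947, -1.8423) x3=(0.8265, -0.2695)
step 10: x0=(-1.1876, 2.0866) x1=(2.3734, -1.0397) x2=(0.1854, -1.8774) x3=(0.8032, -0.2321)
step 11: x0=(-1.1416, 2.1159) x1=(2.4059, -1.0372) x2=(0.1762, -1.9127) x3=(0.7805, -0.1947)
step 12: x0=(-1.0958, 2.1452) x1=(2.4377, -1.0346) x2=(0.1670, -1.9483) x3=(0.7583, -0.1572)
step 13: x0=(-1.0500, 2.1747) x1=(2.4688, -1.0318) x2=(0.1578, -1.9841) x3=(0.7365, -0.1196)
step 14: x0=(-1.0042, 2.2043) x1=(2.4992, -1.0289) x2=(0.1488, -2.0201) x3=(0.7152, -0.0820)
step 15: x0=(-0.9585, 2.2340) x1=(2.5289, -1.0258) x2=(0.1398, -2.0563) x3=(0.6943, -0.0444)
step 16: x0=(-0.9129, 2.2638) x1=(2.5579, -1.0226) x2=(0.1309, -2.0927) x3=(0.6737, -0.0068)
step 17: x0=(-0.8673, 2.2938) x1=(2.5864, -1.0193) x2=(0.1221, -2.1292) x3=(0.6536, 0.0309)
step 18: x0=(-0.8218, 2.3239) x1=(2.6143, -1.0158) x2=(0.1133, -2.1659) x3=(0.6337, 0.0685)
step 19: x0=(-0.7763, 2.3541) x1=(2.6417, -1.0122) x2=(0.1046, -2.2027) x3=(0.6142, 0.1061)
step 20: x0=(-0.7309, 2.3845) x1=(2.6685, -1.0085) x2=(0.0960, -2.2397) x3=(0.5951, 0.1436)
step 21: x0=(-0.6855, 2.4150) x1=(2.6949, -1.0047) x2=(0.0875, -2.2768) x3=(0.5762, 0.1811)
step 22: x0=(-0.6402, 2.4457) x1=(2.7207, -1.0008) x2=(0.0790, -2.3141) x3=(0.5576, 0.2186)
step 23: x0=(-0.5950, 2.4766) x1=(2.7461, -0.9968) x2=(0.0706, -2.3514) x3=(0.5393, 0.2559)

(0.5393, 0.2559)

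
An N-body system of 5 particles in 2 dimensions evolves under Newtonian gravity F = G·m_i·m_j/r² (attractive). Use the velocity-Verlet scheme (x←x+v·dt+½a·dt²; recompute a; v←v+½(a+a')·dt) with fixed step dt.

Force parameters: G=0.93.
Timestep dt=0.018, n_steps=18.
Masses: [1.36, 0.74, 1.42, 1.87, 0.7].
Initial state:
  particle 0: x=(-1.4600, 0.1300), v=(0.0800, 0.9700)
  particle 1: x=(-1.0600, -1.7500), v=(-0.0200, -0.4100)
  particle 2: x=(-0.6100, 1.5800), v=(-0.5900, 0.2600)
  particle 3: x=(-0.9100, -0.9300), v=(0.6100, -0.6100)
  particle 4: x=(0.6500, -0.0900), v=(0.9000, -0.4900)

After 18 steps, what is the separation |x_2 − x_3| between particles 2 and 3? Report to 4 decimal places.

step 0: x0=(-1.4600, 0.1300) x1=(-1.0600, -1.7500) x2=(-0.6100, 1.5800) x3=(-0.9100, -0.9300) x4=(0.6500, -0.0900)
step 1: x0=(-1.4584, 0.1473) x1=(-1.0603, -1.7569) x2=(-0.6206, 1.5845) x3=(-0.8991, -0.9410) x4=(0.6660, -0.0988)
step 2: x0=(-1.4565, 0.1644) x1=(-1.0604, -1.7628) x2=(-0.6314, 1.5888) x3=(-0.8883, -0.9519) x4=(0.6817, -0.1077)
step 3: x0=(-1.4543, 0.1812) x1=(-1.0603, -1.7678) x2=(-0.6421, 1.5928) x3=(-0.8776, -0.9628) x4=(0.6971, -0.1166)
step 4: x0=(-1.4518, 0.1978) x1=(-1.0601, -1.7718) x2=(-0.6529, 1.5965) x3=(-0.8671, -0.9737) x4=(0.7122, -0.1255)
step 5: x0=(-1.4490, 0.2141) x1=(-1.0596, -1.7748) x2=(-0.6638, 1.6000) x3=(-0.8566, -0.9847) x4=(0.7269, -0.1344)
step 6: x0=(-1.4460, 0.2303) x1=(-1.0589, -1.7768) x2=(-0.6748, 1.6032) x3=(-0.8463, -0.9956) x4=(0.7413, -0.1434)
step 7: x0=(-1.4426, 0.2463) x1=(-1.0580, -1.7779) x2=(-0.6858, 1.6061) x3=(-0.8361, -1.0066) x4=(0.7554, -0.1524)
step 8: x0=(-1.4390, 0.2621) x1=(-1.0568, -1.7779) x2=(-0.6969, 1.6087) x3=(-0.8261, -1.0177) x4=(0.7691, -0.1614)
step 9: x0=(-1.4352, 0.2778) x1=(-1.0554, -1.7770) x2=(-0.7080, 1.6110) x3=(-0.8161, -1.0288) x4=(0.7826, -0.1704)
step 10: x0=(-1.4311, 0.2933) x1=(-1.0536, -1.7750) x2=(-0.7192, 1.6131) x3=(-0.8063, -1.0400) x4=(0.7958, -0.1795)
step 11: x0=(-1.4267, 0.3087) x1=(-1.0516, -1.7720) x2=(-0.7305, 1.6148) x3=(-0.7967, -1.0513) x4=(0.8086, -0.1886)
step 12: x0=(-1.4222, 0.3240) x1=(-1.0492, -1.7679) x2=(-0.7418, 1.6163) x3=(-0.7872, -1.0626) x4=(0.8212, -0.1978)
step 13: x0=(-1.4173, 0.3392) x1=(-1.0464, -1.7628) x2=(-0.7532, 1.6175) x3=(-0.7778, -1.0741) x4=(0.8334, -0.2069)
step 14: x0=(-1.4122, 0.3543) x1=(-1.0433, -1.7565) x2=(-0.7647, 1.6183) x3=(-0.7686, -1.0858) x4=(0.8454, -0.2161)
step 15: x0=(-1.4069, 0.3694) x1=(-1.0397, -1.7491) x2=(-0.7762, 1.6189) x3=(-0.7596, -1.0976) x4=(0.8570, -0.2254)
step 16: x0=(-1.4014, 0.3843) x1=(-1.0357, -1.7405) x2=(-0.7879, 1.6192) x3=(-0.7508, -1.1095) x4=(0.8684, -0.2346)
step 17: x0=(-1.3956, 0.3992) x1=(-1.0312, -1.7307) x2=(-0.7995, 1.6191) x3=(-0.7421, -1.1217) x4=(0.8794, -0.2439)
step 18: x0=(-1.3896, 0.4141) x1=(-1.0261, -1.7196) x2=(-0.8113, 1.6187) x3=(-0.7337, -1.1341) x4=(0.8902, -0.2532)

2.7539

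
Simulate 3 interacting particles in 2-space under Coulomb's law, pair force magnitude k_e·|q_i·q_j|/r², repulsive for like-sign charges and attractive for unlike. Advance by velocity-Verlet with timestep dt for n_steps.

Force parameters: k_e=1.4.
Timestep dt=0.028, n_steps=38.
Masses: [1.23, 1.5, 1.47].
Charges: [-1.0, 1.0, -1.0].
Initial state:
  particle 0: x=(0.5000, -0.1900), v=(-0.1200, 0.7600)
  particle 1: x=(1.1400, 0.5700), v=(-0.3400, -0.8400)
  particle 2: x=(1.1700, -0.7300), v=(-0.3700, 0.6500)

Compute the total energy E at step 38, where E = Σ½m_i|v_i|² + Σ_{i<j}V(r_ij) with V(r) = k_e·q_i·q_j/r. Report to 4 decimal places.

step 0: x0=(0.5000, -0.1900) x1=(1.1400, 0.5700) x2=(1.1700, -0.7300)
step 1: x0=(0.4965, -0.1680) x1=(1.1302, 0.5460) x2=(1.1600, -0.7119)
step 2: x0=(0.4926, -0.1445) x1=(1.1200, 0.5209) x2=(1.1508, -0.6940)
step 3: x0=(0.4886, -0.1194) x1=(1.1091, 0.4947) x2=(1.1424, -0.6762)
step 4: x0=(0.4845, -0.0928) x1=(1.0976, 0.4673) x2=(1.1347, -0.6585)
step 5: x0=(0.4804, -0.0644) x1=(1.0853, 0.4385) x2=(1.1278, -0.6409)
step 6: x0=(0.4766, -0.0344) x1=(1.0721, 0.4084) x2=(1.1216, -0.6233)
step 7: x0=(0.4732, -0.0026) x1=(1.0579, 0.3769) x2=(1.1160, -0.6057)
step 8: x0=(0.4705, 0.0310) x1=(1.0425, 0.3437) x2=(1.1112, -0.5880)
step 9: x0=(0.4688, 0.0663) x1=(1.0256, 0.3089) x2=(1.1069, -0.5700)
step 10: x0=(0.4686, 0.1035) x1=(1.0070, 0.2724) x2=(1.1032, -0.5518)
step 11: x0=(0.4703, 0.1422) x1=(0.9863, 0.2341) x2=(1.1000, -0.5331)
step 12: x0=(0.4745, 0.1822) x1=(0.9632, 0.1941) x2=(1.0972, -0.5139)
step 13: x0=(0.4817, 0.2232) x1=(0.9372, 0.1527) x2=(1.0947, -0.4938)
step 14: x0=(0.4924, 0.2642) x1=(0.9083, 0.1102) x2=(1.0924, -0.4728)
step 15: x0=(0.5068, 0.3044) x1=(0.8765, 0.0672) x2=(1.0900, -0.4505)
step 16: x0=(0.5244, 0.3429) x1=(0.8423, 0.0240) x2=(1.0871, -0.4267)
step 17: x0=(0.5446, 0.3791) x1=(0.8070, -0.0191) x2=(1.0835, -0.4010)
step 18: x0=(0.5664, 0.4128) x1=(0.7718, -0.0621) x2=(1.0783, -0.3733)
step 19: x0=(0.5890, 0.4443) x1=(0.7382, -0.1054) x2=(1.0708, -0.3435)
step 20: x0=(0.6117, 0.4740) x1=(0.7075, -0.1490) x2=(1.0601, -0.3118)
step 21: x0=(0.6342, 0.5025) x1=(0.6810, -0.1929) x2=(1.0455, -0.2789)
step 22: x0=(0.6563, 0.5302) x1=(0.6595, -0.2364) x2=(1.0260, -0.2456)
step 23: x0=(0.6779, 0.5574) x1=(0.6434, -0.2788) x2=(1.0015, -0.2131)
step 24: x0=(0.6990, 0.5845) x1=(0.6328, -0.3192) x2=(0.9718, -0.1825)
step 25: x0=(0.7195, 0.6118) x1=(0.6273, -0.3567) x2=(0.9373, -0.1552)
step 26: x0=(0.7395, 0.6395) x1=(0.6264, -0.3905) x2=(0.8986, -0.1319)
step 27: x0=(0.7592, 0.6678) x1=(0.6293, -0.4200) x2=(0.8563, -0.1135)
step 28: x0=(0.7786, 0.6968) x1=(0.6353, -0.4448) x2=(0.8111, -0.1003)
step 29: x0=(0.7979, 0.7266) x1=(0.6436, -0.4648) x2=(0.7636, -0.0928)
step 30: x0=(0.8171, 0.7570) x1=(0.6534, -0.4797) x2=(0.7146, -0.0911)
step 31: x0=(0.8364, 0.7881) x1=(0.6640, -0.4895) x2=(0.6647, -0.0951)
step 32: x0=(0.8559, 0.8197) x1=(0.6747, -0.4941) x2=(0.6147, -0.1049)
step 33: x0=(0.8755, 0.8518) x1=(0.6847, -0.4937) x2=(0.5651, -0.1202)
step 34: x0=(0.8953, 0.8842) x1=(0.6934, -0.4883) x2=(0.5169, -0.1408)
step 35: x0=(0.9153, 0.9169) x1=(0.6999, -0.4782) x2=(0.4706, -0.1663)
step 36: x0=(0.9355, 0.9497) x1=(0.7035, -0.4639) x2=(0.4271, -0.1964)
step 37: x0=(0.9559, 0.9826) x1=(0.7037, -0.4458) x2=(0.3870, -0.2305)
step 38: x0=(0.9764, 1.0156) x1=(0.6998, -0.4245) x2=(0.3510, -0.2677)
step 0 velocities: v0=(-0.1200, 0.7600) v1=(-0.3400, -0.8400) v2=(-0.3700, 0.6500)
step 0: KE=1.3911, PE=-0.8588, E=0.5324
step 38 velocities: v0=(0.7337, 1.1762) v1=(-0.2197, 0.8026) v2=(-1.2071, -1.3744)
step 38: KE=4.1606, PE=-3.6349, E=0.5257

0.5257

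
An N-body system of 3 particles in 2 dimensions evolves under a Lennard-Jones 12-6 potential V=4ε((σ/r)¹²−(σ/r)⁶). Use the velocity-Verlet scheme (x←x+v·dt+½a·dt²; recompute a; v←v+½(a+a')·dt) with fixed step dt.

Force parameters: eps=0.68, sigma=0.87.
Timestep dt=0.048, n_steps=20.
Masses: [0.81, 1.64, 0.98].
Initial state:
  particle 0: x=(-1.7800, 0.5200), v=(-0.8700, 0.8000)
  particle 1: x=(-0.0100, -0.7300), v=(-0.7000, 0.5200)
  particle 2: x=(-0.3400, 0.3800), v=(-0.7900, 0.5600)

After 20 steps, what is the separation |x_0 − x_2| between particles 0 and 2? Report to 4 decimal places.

1.0482

step 0: x0=(-1.7800, 0.5200) x1=(-0.0100, -0.7300) x2=(-0.3400, 0.3800)
step 1: x0=(-1.8210, 0.5583) x1=(-0.0439, -0.7039) x2=(-0.3779, 0.4051)
step 2: x0=(-1.8607, 0.5964) x1=(-0.0786, -0.6757) x2=(-0.4159, 0.4267)
step 3: x0=(-1.8989, 0.6343) x1=(-0.1139, -0.6452) x2=(-0.4538, 0.4447)
step 4: x0=(-1.9358, 0.6720) x1=(-0.1500, -0.6123) x2=(-0.4916, 0.4590)
step 5: x0=(-1.9713, 0.7095) x1=(-0.1869, -0.5771) x2=(-0.5292, 0.4695)
step 6: x0=(-2.0055, 0.7467) x1=(-0.2246, -0.5394) x2=(-0.5664, 0.4760)
step 7: x0=(-2.0384, 0.7836) x1=(-0.2632, -0.4992) x2=(-0.6033, 0.4786)
step 8: x0=(-2.0700, 0.8202) x1=(-0.3026, -0.4568) x2=(-0.6400, 0.4777)
step 9: x0=(-2.1003, 0.8565) x1=(-0.3423, -0.4134) x2=(-0.6771, 0.4755)
step 10: x0=(-2.1294, 0.8924) x1=(-0.3812, -0.3723) x2=(-0.7166, 0.4776)
step 11: x0=(-2.1572, 0.9279) x1=(-0.4168, -0.3398) x2=(-0.7628, 0.4942)
step 12: x0=(-2.1837, 0.9630) x1=(-0.4477, -0.3186) x2=(-0.8178, 0.5300)
step 13: x0=(-2.2087, 0.9975) x1=(-0.4761, -0.3032) x2=(-0.8783, 0.5761)
step 14: x0=(-2.2321, 1.0315) x1=(-0.5042, -0.2884) x2=(-0.9407, 0.6237)
step 15: x0=(-2.2533, 1.0649) x1=(-0.5331, -0.2721) x2=(-1.0034, 0.6693)
step 16: x0=(-2.2722, 1.0974) x1=(-0.5631, -0.2535) x2=(-1.0663, 0.7117)
step 17: x0=(-2.2880, 1.1289) x1=(-0.5944, -0.2326) x2=(-1.1295, 0.7509)
step 18: x0=(-2.3003, 1.1592) x1=(-0.6269, -0.2094) x2=(-1.1936, 0.7875)
step 19: x0=(-2.3082, 1.1881) x1=(-0.6606, -0.1841) x2=(-1.2592, 0.8217)
step 20: x0=(-2.3112, 1.2151) x1=(-0.6955, -0.1569) x2=(-1.3271, 0.8542)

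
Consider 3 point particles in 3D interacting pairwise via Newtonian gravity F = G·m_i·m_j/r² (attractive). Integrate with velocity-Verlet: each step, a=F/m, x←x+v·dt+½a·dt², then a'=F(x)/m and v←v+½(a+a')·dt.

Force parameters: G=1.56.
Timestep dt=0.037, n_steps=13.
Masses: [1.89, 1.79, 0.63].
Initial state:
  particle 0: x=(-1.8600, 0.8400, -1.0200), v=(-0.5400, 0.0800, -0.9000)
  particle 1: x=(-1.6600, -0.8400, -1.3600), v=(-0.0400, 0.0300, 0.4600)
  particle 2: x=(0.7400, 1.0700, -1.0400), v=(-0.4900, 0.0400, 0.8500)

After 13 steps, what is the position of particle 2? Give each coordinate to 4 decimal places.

step 0: x0=(-1.8600, 0.8400, -1.0200) x1=(-1.6600, -0.8400, -1.3600) x2=(0.7400, 1.0700, -1.0400)
step 1: x0=(-1.8798, 0.8423, -1.0534) x1=(-1.6615, -0.8382, -1.3428) x2=(0.7214, 1.0713, -1.0086)
step 2: x0=(-1.8993, 0.8434, -1.0871) x1=(-1.6631, -0.8349, -1.3254) x2=(0.7019, 1.0724, -0.9772)
step 3: x0=(-1.9183, 0.8433, -1.1209) x1=(-1.6647, -0.8303, -1.3078) x2=(0.6815, 1.0731, -0.9459)
step 4: x0=(-1.9370, 0.8418, -1.1548) x1=(-1.6665, -0.8241, -1.2900) x2=(0.6603, 1.0735, -0.9147)
step 5: x0=(-1.9553, 0.8391, -1.1889) x1=(-1.6683, -0.8165, -1.2721) x2=(0.6381, 1.0736, -0.8836)
step 6: x0=(-1.9731, 0.8350, -1.2229) x1=(-1.6703, -0.8074, -1.2541) x2=(0.6149, 1.0734, -0.8526)
step 7: x0=(-1.9905, 0.8297, -1.2570) x1=(-1.6724, -0.7968, -1.2361) x2=(0.5909, 1.0728, -0.8217)
step 8: x0=(-2.0075, 0.8229, -1.2910) x1=(-1.6747, -0.7846, -1.2180) x2=(0.5660, 1.0719, -0.7910)
step 9: x0=(-2.0239, 0.8148, -1.3250) x1=(-1.6772, -0.7709, -1.2000) x2=(0.5402, 1.0707, -0.7605)
step 10: x0=(-2.0399, 0.8054, -1.3588) x1=(-1.6799, -0.7556, -1.1821) x2=(0.5135, 1.0692, -0.7302)
step 11: x0=(-2.0554, 0.7945, -1.3923) x1=(-1.6828, -0.7387, -1.1643) x2=(0.4858, 1.0673, -0.7001)
step 12: x0=(-2.0703, 0.7822, -1.4256) x1=(-1.6859, -0.7201, -1.1467) x2=(0.4573, 1.0650, -0.6702)
step 13: x0=(-2.0847, 0.7684, -1.4586) x1=(-1.6894, -0.6999, -1.1294) x2=(0.4279, 1.0624, -0.6405)

(0.4279, 1.0624, -0.6405)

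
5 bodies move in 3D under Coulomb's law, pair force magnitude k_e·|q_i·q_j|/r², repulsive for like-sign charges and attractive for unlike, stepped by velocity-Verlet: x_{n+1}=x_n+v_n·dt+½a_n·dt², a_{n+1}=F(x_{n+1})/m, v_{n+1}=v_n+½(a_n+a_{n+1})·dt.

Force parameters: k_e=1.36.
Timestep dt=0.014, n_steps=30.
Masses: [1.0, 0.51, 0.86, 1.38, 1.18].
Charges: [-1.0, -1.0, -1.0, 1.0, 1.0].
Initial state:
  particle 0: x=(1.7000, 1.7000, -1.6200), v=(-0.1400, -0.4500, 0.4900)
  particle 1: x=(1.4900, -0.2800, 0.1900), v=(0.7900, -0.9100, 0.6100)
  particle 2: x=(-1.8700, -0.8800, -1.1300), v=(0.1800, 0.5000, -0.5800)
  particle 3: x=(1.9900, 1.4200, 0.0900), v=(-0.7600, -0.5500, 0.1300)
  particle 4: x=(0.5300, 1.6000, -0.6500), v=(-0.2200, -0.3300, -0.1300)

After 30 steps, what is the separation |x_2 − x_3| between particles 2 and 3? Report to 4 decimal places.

step 0: x0=(1.7000, 1.7000, -1.6200) x1=(1.4900, -0.2800, 0.1900) x2=(-1.8700, -0.8800, -1.1300) x3=(1.9900, 1.4200, 0.0900) x4=(0.5300, 1.6000, -0.6500)
step 1: x0=(1.6980, 1.6937, -1.6131) x1=(1.5011, -0.2926, 0.1985) x2=(-1.8675, -0.8730, -1.1381) x3=(1.9794, 1.4123, 0.0918) x4=(0.5269, 1.5954, -0.6519)
step 2: x0=(1.6960, 1.6874, -1.6060) x1=(1.5122, -0.3051, 0.2071) x2=(-1.8650, -0.8660, -1.1462) x3=(1.9688, 1.4045, 0.0936) x4=(0.5239, 1.5907, -0.6538)
step 3: x0=(1.6938, 1.6812, -1.5988) x1=(1.5233, -0.3173, 0.2157) x2=(-1.8625, -0.8589, -1.1544) x3=(1.9582, 1.3966, 0.0953) x4=(0.5208, 1.5860, -0.6558)
step 4: x0=(1.6917, 1.6749, -1.5915) x1=(1.5345, -0.3294, 0.2243) x2=(-1.8600, -0.8519, -1.1625) x3=(1.9477, 1.3887, 0.0971) x4=(0.5177, 1.5813, -0.6580)
step 5: x0=(1.6894, 1.6687, -1.5840) x1=(1.5457, -0.3413, 0.2329) x2=(-1.8575, -0.8448, -1.1706) x3=(1.9372, 1.3807, 0.0988) x4=(0.5147, 1.5765, -0.6602)
step 6: x0=(1.6871, 1.6624, -1.5765) x1=(1.5569, -0.3529, 0.2415) x2=(-1.8550, -0.8378, -1.1787) x3=(1.9267, 1.3727, 0.1004) x4=(0.5117, 1.5717, -0.6625)
step 7: x0=(1.6847, 1.6562, -1.5687) x1=(1.5682, -0.3644, 0.2501) x2=(-1.8525, -0.8307, -1.1868) x3=(1.9163, 1.3646, 0.1021) x4=(0.5086, 1.5669, -0.6649)
step 8: x0=(1.6823, 1.6500, -1.5609) x1=(1.5794, -0.3757, 0.2588) x2=(-1.8500, -0.8236, -1.1949) x3=(1.9059, 1.3564, 0.1037) x4=(0.5056, 1.5620, -0.6674)
step 9: x0=(1.6798, 1.6438, -1.5529) x1=(1.5907, -0.3868, 0.2674) x2=(-1.8475, -0.8165, -1.2030) x3=(1.8955, 1.3482, 0.1053) x4=(0.5026, 1.5571, -0.6699)
step 10: x0=(1.6772, 1.6376, -1.5447) x1=(1.6021, -0.3977, 0.2761) x2=(-1.8450, -0.8093, -1.2112) x3=(1.8852, 1.3399, 0.1068) x4=(0.4996, 1.5522, -0.6726)
step 11: x0=(1.6745, 1.6315, -1.5364) x1=(1.6134, -0.4085, 0.2848) x2=(-1.8425, -0.8022, -1.2193) x3=(1.8749, 1.3316, 0.1084) x4=(0.4966, 1.5473, -0.6754)
step 12: x0=(1.6717, 1.6253, -1.5280) x1=(1.6247, -0.4190, 0.2935) x2=(-1.8400, -0.7951, -1.2274) x3=(1.8647, 1.3231, 0.1099) x4=(0.4936, 1.5423, -0.6782)
step 13: x0=(1.6689, 1.6192, -1.5194) x1=(1.6361, -0.4294, 0.3022) x2=(-1.8375, -0.7879, -1.2355) x3=(1.8545, 1.3147, 0.1114) x4=(0.4907, 1.5373, -0.6812)
step 14: x0=(1.6660, 1.6130, -1.5107) x1=(1.6475, -0.4396, 0.3109) x2=(-1.8350, -0.7807, -1.2436) x3=(1.8443, 1.3061, 0.1128) x4=(0.4877, 1.5323, -0.6842)
step 15: x0=(1.6630, 1.6069, -1.5019) x1=(1.6589, -0.4496, 0.3196) x2=(-1.8326, -0.7735, -1.2517) x3=(1.8342, 1.2975, 0.1143) x4=(0.4848, 1.5273, -0.6874)
step 16: x0=(1.6600, 1.6008, -1.4929) x1=(1.6703, -0.4594, 0.3283) x2=(-1.8301, -0.7663, -1.2598) x3=(1.8241, 1.2888, 0.1157) x4=(0.4819, 1.5222, -0.6906)
step 17: x0=(1.6568, 1.5947, -1.4838) x1=(1.6817, -0.4690, 0.3371) x2=(-1.8276, -0.7590, -1.2679) x3=(1.8141, 1.2801, 0.1170) x4=(0.4790, 1.5171, -0.6939)
step 18: x0=(1.6535, 1.5886, -1.4745) x1=(1.6931, -0.4785, 0.3458) x2=(-1.8251, -0.7518, -1.2760) x3=(1.8041, 1.2713, 0.1184) x4=(0.4761, 1.5120, -0.6974)
step 19: x0=(1.6502, 1.5825, -1.4650) x1=(1.7045, -0.4877, 0.3545) x2=(-1.8226, -0.7445, -1.2841) x3=(1.7941, 1.2624, 0.1197) x4=(0.4732, 1.5069, -0.7009)
step 20: x0=(1.6468, 1.5764, -1.4555) x1=(1.7159, -0.4968, 0.3633) x2=(-1.8202, -0.7372, -1.2921) x3=(1.7842, 1.2535, 0.1210) x4=(0.4704, 1.5018, -0.7046)
step 21: x0=(1.6433, 1.5703, -1.4457) x1=(1.7273, -0.5058, 0.3720) x2=(-1.8177, -0.7300, -1.3002) x3=(1.7744, 1.2445, 0.1223) x4=(0.4676, 1.4966, -0.7083)
step 22: x0=(1.6396, 1.5643, -1.4358) x1=(1.7388, -0.5145, 0.3808) x2=(-1.8152, -0.7226, -1.3083) x3=(1.7646, 1.2355, 0.1236) x4=(0.4648, 1.4914, -0.7121)
step 23: x0=(1.6359, 1.5582, -1.4258) x1=(1.7502, -0.5231, 0.3896) x2=(-1.8127, -0.7153, -1.3164) x3=(1.7549, 1.2263, 0.1248) x4=(0.4620, 1.4862, -0.7161)
step 24: x0=(1.6321, 1.5521, -1.4156) x1=(1.7616, -0.5315, 0.3983) x2=(-1.8102, -0.7080, -1.3245) x3=(1.7452, 1.2172, 0.1260) x4=(0.4593, 1.4810, -0.7201)
step 25: x0=(1.6282, 1.5461, -1.4053) x1=(1.7730, -0.5397, 0.4071) x2=(-1.8077, -0.7006, -1.3325) x3=(1.7355, 1.2079, 0.1271) x4=(0.4566, 1.4757, -0.7242)
step 26: x0=(1.6242, 1.5400, -1.3948) x1=(1.7844, -0.5478, 0.4158) x2=(-1.8052, -0.6932, -1.3406) x3=(1.7259, 1.1986, 0.1283) x4=(0.4539, 1.4705, -0.7285)
step 27: x0=(1.6200, 1.5340, -1.3841) x1=(1.7958, -0.5556, 0.4246) x2=(-1.8027, -0.6858, -1.3487) x3=(1.7164, 1.1893, 0.1294) x4=(0.4512, 1.4652, -0.7328)
step 28: x0=(1.6158, 1.5279, -1.3733) x1=(1.8072, -0.5634, 0.4334) x2=(-1.8002, -0.6784, -1.3568) x3=(1.7069, 1.1798, 0.1305) x4=(0.4486, 1.4599, -0.7373)
step 29: x0=(1.6114, 1.5219, -1.3624) x1=(1.8186, -0.5709, 0.4421) x2=(-1.7977, -0.6710, -1.3648) x3=(1.6975, 1.1703, 0.1316) x4=(0.4460, 1.4546, -0.7418)
step 30: x0=(1.6069, 1.5158, -1.3513) x1=(1.8299, -0.5783, 0.4509) x2=(-1.7952, -0.6635, -1.3729) x3=(1.6881, 1.1608, 0.1326) x4=(0.4435, 1.4493, -0.7465)

4.2105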